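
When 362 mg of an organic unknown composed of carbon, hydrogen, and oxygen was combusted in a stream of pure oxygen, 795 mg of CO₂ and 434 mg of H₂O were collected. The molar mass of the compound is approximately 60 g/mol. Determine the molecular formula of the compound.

C3H8O

mol C = 0.795 g CO₂ ÷ 44.009 g/mol = 0.01806 mol
mol H = 2 × 0.434 g H₂O ÷ 18.015 g/mol = 0.04818 mol
mass O = 0.362 − (0.2170 + 0.04857) = 0.09646 g → mol O = 0.09646 ÷ 15.999 = 0.006029 mol
Divide by the smallest (0.006029 mol): C 2.996, H 7.992, O 1.000
Empirical formula: C3H8O
Empirical-formula mass = 60.10 g/mol; 60 ÷ 60.10 ≈ 1, so the molecular formula is C3H8O.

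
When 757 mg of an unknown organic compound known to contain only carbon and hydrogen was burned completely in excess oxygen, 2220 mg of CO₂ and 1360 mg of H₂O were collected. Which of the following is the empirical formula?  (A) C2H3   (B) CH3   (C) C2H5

(B) CH3

mol C = 2.22 g CO₂ ÷ 44.009 g/mol = 0.05044 mol
mol H = 2 × 1.36 g H₂O ÷ 18.015 g/mol = 0.1510 mol
Divide by the smallest (0.05044 mol): C 1.000, H 2.993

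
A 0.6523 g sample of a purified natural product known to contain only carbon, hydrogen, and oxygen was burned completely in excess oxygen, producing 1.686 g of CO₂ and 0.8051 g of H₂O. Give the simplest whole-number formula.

mol C = 1.686 g CO₂ ÷ 44.009 g/mol = 0.038310 mol
mol H = 2 × 0.8051 g H₂O ÷ 18.015 g/mol = 0.089381 mol
mass O = 0.6523 − (0.46015 + 0.090096) = 0.10206 g → mol O = 0.10206 ÷ 15.999 = 0.0063790 mol
Divide by the smallest (0.0063790 mol): C 6.006, H 14.012, O 1.000

C6H14O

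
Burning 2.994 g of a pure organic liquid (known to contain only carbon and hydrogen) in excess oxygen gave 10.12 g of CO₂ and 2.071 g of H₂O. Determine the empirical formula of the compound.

CH

mol C = 10.12 g CO₂ ÷ 44.009 g/mol = 0.22995 mol
mol H = 2 × 2.071 g H₂O ÷ 18.015 g/mol = 0.22992 mol
Divide by the smallest (0.22992 mol): C 1.000, H 1.000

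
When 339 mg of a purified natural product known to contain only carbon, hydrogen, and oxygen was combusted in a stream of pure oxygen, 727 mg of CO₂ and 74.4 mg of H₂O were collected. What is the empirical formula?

mol C = 0.727 g CO₂ ÷ 44.009 g/mol = 0.01652 mol
mol H = 2 × 0.0744 g H₂O ÷ 18.015 g/mol = 0.008260 mol
mass O = 0.339 − (0.1984 + 0.008326) = 0.1323 g → mol O = 0.1323 ÷ 15.999 = 0.008267 mol
Divide by the smallest (0.008260 mol): C 2.000, H 1.000, O 1.001

C2HO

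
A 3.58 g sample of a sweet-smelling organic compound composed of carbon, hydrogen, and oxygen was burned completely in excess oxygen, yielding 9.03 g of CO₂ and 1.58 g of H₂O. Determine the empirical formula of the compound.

mol C = 9.03 g CO₂ ÷ 44.009 g/mol = 0.2052 mol
mol H = 2 × 1.58 g H₂O ÷ 18.015 g/mol = 0.1754 mol
mass O = 3.58 − (2.464 + 0.1768) = 0.9387 g → mol O = 0.9387 ÷ 15.999 = 0.05867 mol
Divide by the smallest (0.05867 mol): C 3.497, H 2.990, O 1.000
Multiplying each by 2 gives whole numbers: C 6.99, H 5.98, O 2.00

C7H6O2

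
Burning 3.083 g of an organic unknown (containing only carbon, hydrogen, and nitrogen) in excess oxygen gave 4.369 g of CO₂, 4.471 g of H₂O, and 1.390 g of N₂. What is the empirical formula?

CH5N

mol C = 4.369 g CO₂ ÷ 44.009 g/mol = 0.099275 mol
mol H = 2 × 4.471 g H₂O ÷ 18.015 g/mol = 0.49636 mol
mol N = 2 × 1.390 g N₂ ÷ 28.014 g/mol = 0.099236 mol
Divide by the smallest (0.099236 mol): C 1.000, H 5.002, N 1.000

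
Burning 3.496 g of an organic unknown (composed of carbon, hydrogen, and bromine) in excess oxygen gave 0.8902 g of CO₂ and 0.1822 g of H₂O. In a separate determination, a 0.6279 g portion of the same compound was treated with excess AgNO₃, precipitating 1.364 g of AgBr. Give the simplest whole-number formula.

CHBr2

mol C = 0.8902 g CO₂ ÷ 44.009 g/mol = 0.020228 mol
mol H = 2 × 0.1822 g H₂O ÷ 18.015 g/mol = 0.020228 mol
From the AgBr data: mol Br per gram of compound = (1.364 ÷ 187.772) ÷ 0.6279 = 0.011569 mol/g, so in the 3.496 g combustion sample mol Br = 0.040445 mol
Divide by the smallest (0.020228 mol): C 1.000, H 1.000, Br 1.999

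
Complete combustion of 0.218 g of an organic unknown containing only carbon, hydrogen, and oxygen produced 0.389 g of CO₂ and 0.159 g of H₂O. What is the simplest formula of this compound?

mol C = 0.389 g CO₂ ÷ 44.009 g/mol = 0.008839 mol
mol H = 2 × 0.159 g H₂O ÷ 18.015 g/mol = 0.01765 mol
mass O = 0.218 − (0.1062 + 0.01779) = 0.09404 g → mol O = 0.09404 ÷ 15.999 = 0.005878 mol
Divide by the smallest (0.005878 mol): C 1.504, H 3.003, O 1.000
Multiplying each by 2 gives whole numbers: C 3.01, H 6.01, O 2.00

C3H6O2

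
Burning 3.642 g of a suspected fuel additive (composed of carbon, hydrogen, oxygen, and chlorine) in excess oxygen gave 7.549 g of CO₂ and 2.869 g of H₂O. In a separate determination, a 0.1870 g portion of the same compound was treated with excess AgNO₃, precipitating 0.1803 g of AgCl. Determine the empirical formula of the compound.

mol C = 7.549 g CO₂ ÷ 44.009 g/mol = 0.17153 mol
mol H = 2 × 2.869 g H₂O ÷ 18.015 g/mol = 0.31851 mol
From the AgCl data: mol Cl per gram of compound = (0.1803 ÷ 143.318) ÷ 0.1870 = 0.0067275 mol/g, so in the 3.642 g combustion sample mol Cl = 0.024502 mol
mass O = 3.642 − (2.0603 + 0.32106 + 0.86858) = 0.39208 g → mol O = 0.39208 ÷ 15.999 = 0.024506 mol
Divide by the smallest (0.024502 mol): C 7.001, H 13.000, Cl 1.000, O 1.000

C7H13ClO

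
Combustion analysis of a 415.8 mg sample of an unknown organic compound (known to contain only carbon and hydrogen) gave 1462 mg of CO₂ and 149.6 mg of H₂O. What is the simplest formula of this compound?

C2H

mol C = 1.462 g CO₂ ÷ 44.009 g/mol = 0.033220 mol
mol H = 2 × 0.1496 g H₂O ÷ 18.015 g/mol = 0.016608 mol
Divide by the smallest (0.016608 mol): C 2.000, H 1.000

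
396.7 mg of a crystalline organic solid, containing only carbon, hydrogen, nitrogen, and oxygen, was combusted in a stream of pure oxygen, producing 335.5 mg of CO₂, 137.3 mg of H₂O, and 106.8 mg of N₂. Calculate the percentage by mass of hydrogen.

3.87%

mol C = 0.3355 g CO₂ ÷ 44.009 g/mol = 0.0076234 mol
mol H = 2 × 0.1373 g H₂O ÷ 18.015 g/mol = 0.015243 mol
mol N = 2 × 0.1068 g N₂ ÷ 28.014 g/mol = 0.0076248 mol
mass O = 0.3967 − (0.091565 + 0.015365 + 0.10680) = 0.18297 g → mol O = 0.18297 ÷ 15.999 = 0.011436 mol
mass % H = 0.015365 g ÷ 0.3967 g × 100%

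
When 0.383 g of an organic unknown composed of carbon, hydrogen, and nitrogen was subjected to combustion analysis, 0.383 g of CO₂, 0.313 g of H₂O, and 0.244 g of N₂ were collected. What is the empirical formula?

CH4N2

mol C = 0.383 g CO₂ ÷ 44.009 g/mol = 0.008703 mol
mol H = 2 × 0.313 g H₂O ÷ 18.015 g/mol = 0.03475 mol
mol N = 2 × 0.244 g N₂ ÷ 28.014 g/mol = 0.01742 mol
Divide by the smallest (0.008703 mol): C 1.000, H 3.993, N 2.002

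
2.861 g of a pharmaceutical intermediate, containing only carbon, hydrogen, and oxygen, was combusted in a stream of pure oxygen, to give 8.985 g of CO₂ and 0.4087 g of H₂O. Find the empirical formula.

mol C = 8.985 g CO₂ ÷ 44.009 g/mol = 0.20416 mol
mol H = 2 × 0.4087 g H₂O ÷ 18.015 g/mol = 0.045373 mol
mass O = 2.861 − (2.4522 + 0.045736) = 0.36306 g → mol O = 0.36306 ÷ 15.999 = 0.022693 mol
Divide by the smallest (0.022693 mol): C 8.997, H 1.999, O 1.000

C9H2O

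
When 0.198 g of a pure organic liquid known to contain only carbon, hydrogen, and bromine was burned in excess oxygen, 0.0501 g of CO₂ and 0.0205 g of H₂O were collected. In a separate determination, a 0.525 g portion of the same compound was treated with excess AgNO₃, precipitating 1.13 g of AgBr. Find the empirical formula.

CH2Br2

mol C = 0.0501 g CO₂ ÷ 44.009 g/mol = 0.001138 mol
mol H = 2 × 0.0205 g H₂O ÷ 18.015 g/mol = 0.002276 mol
From the AgBr data: mol Br per gram of compound = (1.13 ÷ 187.772) ÷ 0.525 = 0.01146 mol/g, so in the 0.198 g combustion sample mol Br = 0.002270 mol
Divide by the smallest (0.001138 mol): C 1.000, H 1.999, Br 1.994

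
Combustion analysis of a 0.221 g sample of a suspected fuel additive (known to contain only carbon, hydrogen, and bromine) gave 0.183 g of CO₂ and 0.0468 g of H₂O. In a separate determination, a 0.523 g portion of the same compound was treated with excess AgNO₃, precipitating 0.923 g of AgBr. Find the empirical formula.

mol C = 0.183 g CO₂ ÷ 44.009 g/mol = 0.004158 mol
mol H = 2 × 0.0468 g H₂O ÷ 18.015 g/mol = 0.005196 mol
From the AgBr data: mol Br per gram of compound = (0.923 ÷ 187.772) ÷ 0.523 = 0.009399 mol/g, so in the 0.221 g combustion sample mol Br = 0.002077 mol
Divide by the smallest (0.002077 mol): C 2.002, H 2.501, Br 1.000
Multiplying each by 2 gives whole numbers: C 4.00, H 5.00, Br 2.00

C4H5Br2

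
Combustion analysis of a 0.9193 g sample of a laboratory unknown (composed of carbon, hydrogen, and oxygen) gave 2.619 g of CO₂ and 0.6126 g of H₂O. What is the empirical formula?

C7H8O

mol C = 2.619 g CO₂ ÷ 44.009 g/mol = 0.059511 mol
mol H = 2 × 0.6126 g H₂O ÷ 18.015 g/mol = 0.068010 mol
mass O = 0.9193 − (0.71478 + 0.068554) = 0.13596 g → mol O = 0.13596 ÷ 15.999 = 0.0084983 mol
Divide by the smallest (0.0084983 mol): C 7.003, H 8.003, O 1.000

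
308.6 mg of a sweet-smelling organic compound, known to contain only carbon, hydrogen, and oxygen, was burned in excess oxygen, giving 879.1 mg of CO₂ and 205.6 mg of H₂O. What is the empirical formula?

mol C = 0.8791 g CO₂ ÷ 44.009 g/mol = 0.019975 mol
mol H = 2 × 0.2056 g H₂O ÷ 18.015 g/mol = 0.022825 mol
mass O = 0.3086 − (0.23993 + 0.023008) = 0.045667 g → mol O = 0.045667 ÷ 15.999 = 0.0028543 mol
Divide by the smallest (0.0028543 mol): C 6.998, H 7.997, O 1.000

C7H8O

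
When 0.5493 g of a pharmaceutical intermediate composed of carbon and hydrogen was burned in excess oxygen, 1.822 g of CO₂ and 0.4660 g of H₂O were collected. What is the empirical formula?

mol C = 1.822 g CO₂ ÷ 44.009 g/mol = 0.041401 mol
mol H = 2 × 0.4660 g H₂O ÷ 18.015 g/mol = 0.051735 mol
Divide by the smallest (0.041401 mol): C 1.000, H 1.250
Multiplying each by 4 gives whole numbers: C 4.00, H 5.00

C4H5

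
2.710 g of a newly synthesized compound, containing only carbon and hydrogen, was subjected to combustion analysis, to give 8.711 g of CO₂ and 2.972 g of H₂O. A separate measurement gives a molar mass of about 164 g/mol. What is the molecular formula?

C12H20

mol C = 8.711 g CO₂ ÷ 44.009 g/mol = 0.19794 mol
mol H = 2 × 2.972 g H₂O ÷ 18.015 g/mol = 0.32995 mol
Divide by the smallest (0.19794 mol): C 1.000, H 1.667
Multiplying each by 3 gives whole numbers: C 3.00, H 5.00
Empirical formula: C3H5
Empirical-formula mass = 41.07 g/mol; 164 ÷ 41.07 ≈ 4, so the molecular formula is C12H20.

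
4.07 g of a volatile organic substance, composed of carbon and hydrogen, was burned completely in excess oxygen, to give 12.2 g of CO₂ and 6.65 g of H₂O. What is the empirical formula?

mol C = 12.2 g CO₂ ÷ 44.009 g/mol = 0.2772 mol
mol H = 2 × 6.65 g H₂O ÷ 18.015 g/mol = 0.7383 mol
Divide by the smallest (0.2772 mol): C 1.000, H 2.663
Multiplying each by 3 gives whole numbers: C 3.00, H 7.99

C3H8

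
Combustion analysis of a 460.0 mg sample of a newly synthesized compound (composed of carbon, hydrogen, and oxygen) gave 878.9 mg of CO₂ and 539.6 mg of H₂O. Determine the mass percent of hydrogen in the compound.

mol C = 0.8789 g CO₂ ÷ 44.009 g/mol = 0.019971 mol
mol H = 2 × 0.5396 g H₂O ÷ 18.015 g/mol = 0.059906 mol
mass O = 0.4600 − (0.23987 + 0.060385) = 0.15974 g → mol O = 0.15974 ÷ 15.999 = 0.0099847 mol
mass % H = 0.060385 g ÷ 0.4600 g × 100%

13.13%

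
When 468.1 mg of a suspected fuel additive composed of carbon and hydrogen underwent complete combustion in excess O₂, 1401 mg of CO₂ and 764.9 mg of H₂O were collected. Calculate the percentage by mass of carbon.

81.68%

mol C = 1.401 g CO₂ ÷ 44.009 g/mol = 0.031834 mol
mol H = 2 × 0.7649 g H₂O ÷ 18.015 g/mol = 0.084918 mol
mass % C = 0.38236 g ÷ 0.4681 g × 100%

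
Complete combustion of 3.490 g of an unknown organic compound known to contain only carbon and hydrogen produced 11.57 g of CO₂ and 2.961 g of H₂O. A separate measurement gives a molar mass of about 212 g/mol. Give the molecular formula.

mol C = 11.57 g CO₂ ÷ 44.009 g/mol = 0.26290 mol
mol H = 2 × 2.961 g H₂O ÷ 18.015 g/mol = 0.32873 mol
Divide by the smallest (0.26290 mol): C 1.000, H 1.250
Multiplying each by 4 gives whole numbers: C 4.00, H 5.00
Empirical formula: C4H5
Empirical-formula mass = 53.08 g/mol; 212 ÷ 53.08 ≈ 4, so the molecular formula is C16H20.

C16H20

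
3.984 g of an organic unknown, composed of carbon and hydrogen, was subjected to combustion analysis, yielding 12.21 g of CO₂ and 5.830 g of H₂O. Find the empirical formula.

mol C = 12.21 g CO₂ ÷ 44.009 g/mol = 0.27744 mol
mol H = 2 × 5.830 g H₂O ÷ 18.015 g/mol = 0.64724 mol
Divide by the smallest (0.27744 mol): C 1.000, H 2.333
Multiplying each by 3 gives whole numbers: C 3.00, H 7.00

C3H7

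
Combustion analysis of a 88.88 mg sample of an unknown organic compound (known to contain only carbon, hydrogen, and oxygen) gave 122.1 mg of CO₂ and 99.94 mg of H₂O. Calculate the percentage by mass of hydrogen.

mol C = 0.1221 g CO₂ ÷ 44.009 g/mol = 0.0027744 mol
mol H = 2 × 0.09994 g H₂O ÷ 18.015 g/mol = 0.011095 mol
mass O = 0.08888 − (0.033324 + 0.011184) = 0.044372 g → mol O = 0.044372 ÷ 15.999 = 0.0027734 mol
mass % H = 0.011184 g ÷ 0.08888 g × 100%

12.58%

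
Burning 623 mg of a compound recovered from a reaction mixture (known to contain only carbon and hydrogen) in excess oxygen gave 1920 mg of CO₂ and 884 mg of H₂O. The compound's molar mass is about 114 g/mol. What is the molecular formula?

C8H18

mol C = 1.92 g CO₂ ÷ 44.009 g/mol = 0.04363 mol
mol H = 2 × 0.884 g H₂O ÷ 18.015 g/mol = 0.09814 mol
Divide by the smallest (0.04363 mol): C 1.000, H 2.250
Multiplying each by 4 gives whole numbers: C 4.00, H 9.00
Empirical formula: C4H9
Empirical-formula mass = 57.12 g/mol; 114 ÷ 57.12 ≈ 2, so the molecular formula is C8H18.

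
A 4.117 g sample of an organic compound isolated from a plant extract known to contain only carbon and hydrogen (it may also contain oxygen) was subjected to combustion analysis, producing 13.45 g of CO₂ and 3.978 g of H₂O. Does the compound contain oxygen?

no

mol C = 13.45 g CO₂ ÷ 44.009 g/mol = 0.30562 mol
mol H = 2 × 3.978 g H₂O ÷ 18.015 g/mol = 0.44163 mol
C and H together account for 4.1160 g — essentially the entire 4.117 g sample — so the compound contains no oxygen.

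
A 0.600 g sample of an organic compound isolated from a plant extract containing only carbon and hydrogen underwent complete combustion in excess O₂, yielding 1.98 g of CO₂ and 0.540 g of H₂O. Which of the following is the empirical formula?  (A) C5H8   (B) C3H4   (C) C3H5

mol C = 1.98 g CO₂ ÷ 44.009 g/mol = 0.04499 mol
mol H = 2 × 0.540 g H₂O ÷ 18.015 g/mol = 0.05995 mol
Divide by the smallest (0.04499 mol): C 1.000, H 1.332
Multiplying each by 3 gives whole numbers: C 3.00, H 4.00

(B) C3H4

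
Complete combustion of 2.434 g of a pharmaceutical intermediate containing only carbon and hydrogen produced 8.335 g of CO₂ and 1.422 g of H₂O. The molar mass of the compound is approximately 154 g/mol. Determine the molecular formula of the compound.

mol C = 8.335 g CO₂ ÷ 44.009 g/mol = 0.18939 mol
mol H = 2 × 1.422 g H₂O ÷ 18.015 g/mol = 0.15787 mol
Divide by the smallest (0.15787 mol): C 1.200, H 1.000
Multiplying each by 5 gives whole numbers: C 6.00, H 5.00
Empirical formula: C6H5
Empirical-formula mass = 77.11 g/mol; 154 ÷ 77.11 ≈ 2, so the molecular formula is C12H10.

C12H10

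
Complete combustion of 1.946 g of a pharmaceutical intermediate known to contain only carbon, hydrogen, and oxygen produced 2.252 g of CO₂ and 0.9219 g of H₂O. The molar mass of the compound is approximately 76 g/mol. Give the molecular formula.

C2H4O3

mol C = 2.252 g CO₂ ÷ 44.009 g/mol = 0.051171 mol
mol H = 2 × 0.9219 g H₂O ÷ 18.015 g/mol = 0.10235 mol
mass O = 1.946 − (0.61462 + 0.10317) = 1.2282 g → mol O = 1.2282 ÷ 15.999 = 0.076768 mol
Divide by the smallest (0.051171 mol): C 1.000, H 2.000, O 1.500
Multiplying each by 2 gives whole numbers: C 2.00, H 4.00, O 3.00
Empirical formula: C2H4O3
Empirical-formula mass = 76.05 g/mol; 76 ÷ 76.05 ≈ 1, so the molecular formula is C2H4O3.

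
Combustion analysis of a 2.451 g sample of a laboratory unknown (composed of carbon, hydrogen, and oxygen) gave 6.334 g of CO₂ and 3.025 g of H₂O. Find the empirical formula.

C6H14O

mol C = 6.334 g CO₂ ÷ 44.009 g/mol = 0.14393 mol
mol H = 2 × 3.025 g H₂O ÷ 18.015 g/mol = 0.33583 mol
mass O = 2.451 − (1.7287 + 0.33852) = 0.38380 g → mol O = 0.38380 ÷ 15.999 = 0.023989 mol
Divide by the smallest (0.023989 mol): C 6.000, H 13.999, O 1.000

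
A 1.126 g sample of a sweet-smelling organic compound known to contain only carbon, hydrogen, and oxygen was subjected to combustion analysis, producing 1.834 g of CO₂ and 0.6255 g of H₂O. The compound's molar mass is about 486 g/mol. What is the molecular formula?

C18H30O15

mol C = 1.834 g CO₂ ÷ 44.009 g/mol = 0.041673 mol
mol H = 2 × 0.6255 g H₂O ÷ 18.015 g/mol = 0.069442 mol
mass O = 1.126 − (0.50054 + 0.069998) = 0.55546 g → mol O = 0.55546 ÷ 15.999 = 0.034719 mol
Divide by the smallest (0.034719 mol): C 1.200, H 2.000, O 1.000
Multiplying each by 5 gives whole numbers: C 6.00, H 10.00, O 5.00
Empirical formula: C6H10O5
Empirical-formula mass = 162.14 g/mol; 486 ÷ 162.14 ≈ 3, so the molecular formula is C18H30O15.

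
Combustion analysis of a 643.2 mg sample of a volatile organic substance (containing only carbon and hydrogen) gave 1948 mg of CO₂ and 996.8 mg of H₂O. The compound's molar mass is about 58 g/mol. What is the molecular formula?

mol C = 1.948 g CO₂ ÷ 44.009 g/mol = 0.044264 mol
mol H = 2 × 0.9968 g H₂O ÷ 18.015 g/mol = 0.11066 mol
Divide by the smallest (0.044264 mol): C 1.000, H 2.500
Multiplying each by 2 gives whole numbers: C 2.00, H 5.00
Empirical formula: C2H5
Empirical-formula mass = 29.06 g/mol; 58 ÷ 29.06 ≈ 2, so the molecular formula is C4H10.

C4H10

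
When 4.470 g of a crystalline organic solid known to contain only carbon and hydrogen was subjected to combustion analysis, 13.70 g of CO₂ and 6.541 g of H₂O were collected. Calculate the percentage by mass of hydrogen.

mol C = 13.70 g CO₂ ÷ 44.009 g/mol = 0.31130 mol
mol H = 2 × 6.541 g H₂O ÷ 18.015 g/mol = 0.72617 mol
mass % H = 0.73198 g ÷ 4.470 g × 100%

16.38%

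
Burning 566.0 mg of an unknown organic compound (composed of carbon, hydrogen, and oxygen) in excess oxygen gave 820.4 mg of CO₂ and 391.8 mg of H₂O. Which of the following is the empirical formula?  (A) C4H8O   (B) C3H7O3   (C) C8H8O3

(B) C3H7O3

mol C = 0.8204 g CO₂ ÷ 44.009 g/mol = 0.018642 mol
mol H = 2 × 0.3918 g H₂O ÷ 18.015 g/mol = 0.043497 mol
mass O = 0.5660 − (0.22390 + 0.043845) = 0.29825 g → mol O = 0.29825 ÷ 15.999 = 0.018642 mol
Divide by the smallest (0.018642 mol): C 1.000, H 2.333, O 1.000
Multiplying each by 3 gives whole numbers: C 3.00, H 7.00, O 3.00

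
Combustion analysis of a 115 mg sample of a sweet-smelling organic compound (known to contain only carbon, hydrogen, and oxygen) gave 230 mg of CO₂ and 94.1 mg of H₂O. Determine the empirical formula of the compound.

C2H4O

mol C = 0.230 g CO₂ ÷ 44.009 g/mol = 0.005226 mol
mol H = 2 × 0.0941 g H₂O ÷ 18.015 g/mol = 0.01045 mol
mass O = 0.115 − (0.06277 + 0.01053) = 0.04170 g → mol O = 0.04170 ÷ 15.999 = 0.002606 mol
Divide by the smallest (0.002606 mol): C 2.005, H 4.008, O 1.000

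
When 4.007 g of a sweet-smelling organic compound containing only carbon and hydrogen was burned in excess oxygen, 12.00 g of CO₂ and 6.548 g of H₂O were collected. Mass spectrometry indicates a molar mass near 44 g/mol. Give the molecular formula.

C3H8

mol C = 12.00 g CO₂ ÷ 44.009 g/mol = 0.27267 mol
mol H = 2 × 6.548 g H₂O ÷ 18.015 g/mol = 0.72695 mol
Divide by the smallest (0.27267 mol): C 1.000, H 2.666
Multiplying each by 3 gives whole numbers: C 3.00, H 8.00
Empirical formula: C3H8
Empirical-formula mass = 44.10 g/mol; 44 ÷ 44.10 ≈ 1, so the molecular formula is C3H8.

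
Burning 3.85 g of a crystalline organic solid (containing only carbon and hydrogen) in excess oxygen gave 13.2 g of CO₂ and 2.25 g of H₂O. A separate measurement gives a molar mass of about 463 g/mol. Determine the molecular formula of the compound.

mol C = 13.2 g CO₂ ÷ 44.009 g/mol = 0.2999 mol
mol H = 2 × 2.25 g H₂O ÷ 18.015 g/mol = 0.2498 mol
Divide by the smallest (0.2498 mol): C 1.201, H 1.000
Multiplying each by 5 gives whole numbers: C 6.00, H 5.00
Empirical formula: C6H5
Empirical-formula mass = 77.11 g/mol; 463 ÷ 77.11 ≈ 6, so the molecular formula is C36H30.

C36H30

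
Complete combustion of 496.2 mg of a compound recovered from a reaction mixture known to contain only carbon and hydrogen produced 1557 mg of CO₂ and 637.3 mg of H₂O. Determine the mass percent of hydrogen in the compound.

mol C = 1.557 g CO₂ ÷ 44.009 g/mol = 0.035379 mol
mol H = 2 × 0.6373 g H₂O ÷ 18.015 g/mol = 0.070752 mol
mass % H = 0.071318 g ÷ 0.4962 g × 100%

14.37%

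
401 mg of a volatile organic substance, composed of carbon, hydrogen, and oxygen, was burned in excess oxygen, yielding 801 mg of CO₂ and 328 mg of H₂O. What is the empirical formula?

C2H4O

mol C = 0.801 g CO₂ ÷ 44.009 g/mol = 0.01820 mol
mol H = 2 × 0.328 g H₂O ÷ 18.015 g/mol = 0.03641 mol
mass O = 0.401 − (0.2186 + 0.03671) = 0.1457 g → mol O = 0.1457 ÷ 15.999 = 0.009106 mol
Divide by the smallest (0.009106 mol): C 1.999, H 3.999, O 1.000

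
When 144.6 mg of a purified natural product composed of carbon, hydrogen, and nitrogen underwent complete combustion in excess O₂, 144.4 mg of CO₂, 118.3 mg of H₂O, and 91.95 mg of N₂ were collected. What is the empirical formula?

mol C = 0.1444 g CO₂ ÷ 44.009 g/mol = 0.0032811 mol
mol H = 2 × 0.1183 g H₂O ÷ 18.015 g/mol = 0.013133 mol
mol N = 2 × 0.09195 g N₂ ÷ 28.014 g/mol = 0.0065646 mol
Divide by the smallest (0.0032811 mol): C 1.000, H 4.003, N 2.001

CH4N2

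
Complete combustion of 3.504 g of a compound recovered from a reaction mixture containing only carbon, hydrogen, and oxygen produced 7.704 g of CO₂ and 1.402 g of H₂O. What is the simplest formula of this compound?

mol C = 7.704 g CO₂ ÷ 44.009 g/mol = 0.17506 mol
mol H = 2 × 1.402 g H₂O ÷ 18.015 g/mol = 0.15565 mol
mass O = 3.504 − (2.1026 + 0.15689) = 1.2445 g → mol O = 1.2445 ÷ 15.999 = 0.077787 mol
Divide by the smallest (0.077787 mol): C 2.250, H 2.001, O 1.000
Multiplying each by 4 gives whole numbers: C 9.00, H 8.00, O 4.00

C9H8O4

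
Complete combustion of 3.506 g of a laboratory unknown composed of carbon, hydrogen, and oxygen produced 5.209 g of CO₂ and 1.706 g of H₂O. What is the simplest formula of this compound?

mol C = 5.209 g CO₂ ÷ 44.009 g/mol = 0.11836 mol
mol H = 2 × 1.706 g H₂O ÷ 18.015 g/mol = 0.18940 mol
mass O = 3.506 − (1.4216 + 0.19091) = 1.8934 g → mol O = 1.8934 ÷ 15.999 = 0.11835 mol
Divide by the smallest (0.11835 mol): C 1.000, H 1.600, O 1.000
Multiplying each by 5 gives whole numbers: C 5.00, H 8.00, O 5.00

C5H8O5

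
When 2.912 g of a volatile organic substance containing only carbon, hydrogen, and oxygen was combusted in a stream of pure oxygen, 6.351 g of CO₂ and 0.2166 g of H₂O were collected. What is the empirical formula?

mol C = 6.351 g CO₂ ÷ 44.009 g/mol = 0.14431 mol
mol H = 2 × 0.2166 g H₂O ÷ 18.015 g/mol = 0.024047 mol
mass O = 2.912 − (1.7333 + 0.024239) = 1.1544 g → mol O = 1.1544 ÷ 15.999 = 0.072157 mol
Divide by the smallest (0.024047 mol): C 6.001, H 1.000, O 3.001

C6HO3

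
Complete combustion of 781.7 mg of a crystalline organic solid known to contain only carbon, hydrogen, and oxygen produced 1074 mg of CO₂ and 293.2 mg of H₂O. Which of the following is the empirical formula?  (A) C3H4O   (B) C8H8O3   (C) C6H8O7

mol C = 1.074 g CO₂ ÷ 44.009 g/mol = 0.024404 mol
mol H = 2 × 0.2932 g H₂O ÷ 18.015 g/mol = 0.032551 mol
mass O = 0.7817 − (0.29312 + 0.032811) = 0.45577 g → mol O = 0.45577 ÷ 15.999 = 0.028487 mol
Divide by the smallest (0.024404 mol): C 1.000, H 1.334, O 1.167
Multiplying each by 6 gives whole numbers: C 6.00, H 8.00, O 7.00

(C) C6H8O7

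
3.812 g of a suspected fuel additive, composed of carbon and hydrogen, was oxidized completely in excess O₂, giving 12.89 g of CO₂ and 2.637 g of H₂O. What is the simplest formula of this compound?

CH

mol C = 12.89 g CO₂ ÷ 44.009 g/mol = 0.29289 mol
mol H = 2 × 2.637 g H₂O ÷ 18.015 g/mol = 0.29276 mol
Divide by the smallest (0.29276 mol): C 1.000, H 1.000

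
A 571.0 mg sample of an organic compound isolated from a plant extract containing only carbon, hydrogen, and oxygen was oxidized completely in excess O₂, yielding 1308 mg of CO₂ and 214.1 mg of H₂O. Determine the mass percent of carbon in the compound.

62.52%

mol C = 1.308 g CO₂ ÷ 44.009 g/mol = 0.029721 mol
mol H = 2 × 0.2141 g H₂O ÷ 18.015 g/mol = 0.023769 mol
mass O = 0.5710 − (0.35698 + 0.023959) = 0.19006 g → mol O = 0.19006 ÷ 15.999 = 0.011879 mol
mass % C = 0.35698 g ÷ 0.5710 g × 100%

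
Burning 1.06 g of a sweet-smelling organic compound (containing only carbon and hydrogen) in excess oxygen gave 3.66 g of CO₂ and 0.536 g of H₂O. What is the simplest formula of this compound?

C7H5

mol C = 3.66 g CO₂ ÷ 44.009 g/mol = 0.08316 mol
mol H = 2 × 0.536 g H₂O ÷ 18.015 g/mol = 0.05951 mol
Divide by the smallest (0.05951 mol): C 1.398, H 1.000
Multiplying each by 5 gives whole numbers: C 6.99, H 5.00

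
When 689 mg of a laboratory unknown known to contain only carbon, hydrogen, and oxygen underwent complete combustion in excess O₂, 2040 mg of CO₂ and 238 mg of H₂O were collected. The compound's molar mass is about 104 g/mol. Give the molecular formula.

mol C = 2.04 g CO₂ ÷ 44.009 g/mol = 0.04635 mol
mol H = 2 × 0.238 g H₂O ÷ 18.015 g/mol = 0.02642 mol
mass O = 0.689 − (0.5568 + 0.02663) = 0.1056 g → mol O = 0.1056 ÷ 15.999 = 0.006601 mol
Divide by the smallest (0.006601 mol): C 7.022, H 4.003, O 1.000
Empirical formula: C7H4O
Empirical-formula mass = 104.11 g/mol; 104 ÷ 104.11 ≈ 1, so the molecular formula is C7H4O.

C7H4O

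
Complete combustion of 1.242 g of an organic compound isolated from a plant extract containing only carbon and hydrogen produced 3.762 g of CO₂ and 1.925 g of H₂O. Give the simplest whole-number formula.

mol C = 3.762 g CO₂ ÷ 44.009 g/mol = 0.085483 mol
mol H = 2 × 1.925 g H₂O ÷ 18.015 g/mol = 0.21371 mol
Divide by the smallest (0.085483 mol): C 1.000, H 2.500
Multiplying each by 2 gives whole numbers: C 2.00, H 5.00

C2H5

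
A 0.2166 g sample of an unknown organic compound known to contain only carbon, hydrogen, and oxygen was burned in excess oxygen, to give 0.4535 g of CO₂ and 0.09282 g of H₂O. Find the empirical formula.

mol C = 0.4535 g CO₂ ÷ 44.009 g/mol = 0.010305 mol
mol H = 2 × 0.09282 g H₂O ÷ 18.015 g/mol = 0.010305 mol
mass O = 0.2166 − (0.12377 + 0.010387) = 0.082443 g → mol O = 0.082443 ÷ 15.999 = 0.0051530 mol
Divide by the smallest (0.0051530 mol): C 2.000, H 2.000, O 1.000

C2H2O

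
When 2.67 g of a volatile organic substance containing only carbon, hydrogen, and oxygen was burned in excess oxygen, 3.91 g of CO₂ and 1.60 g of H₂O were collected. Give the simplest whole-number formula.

CH2O

mol C = 3.91 g CO₂ ÷ 44.009 g/mol = 0.08885 mol
mol H = 2 × 1.60 g H₂O ÷ 18.015 g/mol = 0.1776 mol
mass O = 2.67 − (1.067 + 0.1791) = 1.424 g → mol O = 1.424 ÷ 15.999 = 0.08899 mol
Divide by the smallest (0.08885 mol): C 1.000, H 1.999, O 1.002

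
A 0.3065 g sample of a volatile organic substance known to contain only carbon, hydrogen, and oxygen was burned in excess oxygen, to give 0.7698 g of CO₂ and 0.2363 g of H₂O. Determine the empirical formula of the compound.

mol C = 0.7698 g CO₂ ÷ 44.009 g/mol = 0.017492 mol
mol H = 2 × 0.2363 g H₂O ÷ 18.015 g/mol = 0.026234 mol
mass O = 0.3065 − (0.21009 + 0.026444) = 0.069962 g → mol O = 0.069962 ÷ 15.999 = 0.0043729 mol
Divide by the smallest (0.0043729 mol): C 4.000, H 5.999, O 1.000

C4H6O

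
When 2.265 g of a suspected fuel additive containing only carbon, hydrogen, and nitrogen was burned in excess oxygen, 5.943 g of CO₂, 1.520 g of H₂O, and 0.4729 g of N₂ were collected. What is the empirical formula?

C4H5N

mol C = 5.943 g CO₂ ÷ 44.009 g/mol = 0.13504 mol
mol H = 2 × 1.520 g H₂O ÷ 18.015 g/mol = 0.16875 mol
mol N = 2 × 0.4729 g N₂ ÷ 28.014 g/mol = 0.033762 mol
Divide by the smallest (0.033762 mol): C 4.000, H 4.998, N 1.000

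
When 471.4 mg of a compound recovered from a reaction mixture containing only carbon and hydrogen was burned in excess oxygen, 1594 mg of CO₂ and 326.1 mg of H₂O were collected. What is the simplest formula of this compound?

mol C = 1.594 g CO₂ ÷ 44.009 g/mol = 0.036220 mol
mol H = 2 × 0.3261 g H₂O ÷ 18.015 g/mol = 0.036203 mol
Divide by the smallest (0.036203 mol): C 1.000, H 1.000

CH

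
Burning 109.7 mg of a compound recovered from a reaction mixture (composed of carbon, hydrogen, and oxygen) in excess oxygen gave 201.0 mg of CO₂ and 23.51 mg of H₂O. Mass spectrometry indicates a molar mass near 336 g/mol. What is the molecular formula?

C14H8O10

mol C = 0.2010 g CO₂ ÷ 44.009 g/mol = 0.0045672 mol
mol H = 2 × 0.02351 g H₂O ÷ 18.015 g/mol = 0.0026100 mol
mass O = 0.1097 − (0.054857 + 0.0026309) = 0.052212 g → mol O = 0.052212 ÷ 15.999 = 0.0032634 mol
Divide by the smallest (0.0026100 mol): C 1.750, H 1.000, O 1.250
Multiplying each by 4 gives whole numbers: C 7.00, H 4.00, O 5.00
Empirical formula: C7H4O5
Empirical-formula mass = 168.10 g/mol; 336 ÷ 168.10 ≈ 2, so the molecular formula is C14H8O10.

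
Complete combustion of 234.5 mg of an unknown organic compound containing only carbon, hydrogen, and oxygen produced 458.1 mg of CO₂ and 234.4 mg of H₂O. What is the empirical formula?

C2H5O

mol C = 0.4581 g CO₂ ÷ 44.009 g/mol = 0.010409 mol
mol H = 2 × 0.2344 g H₂O ÷ 18.015 g/mol = 0.026023 mol
mass O = 0.2345 − (0.12503 + 0.026231) = 0.083244 g → mol O = 0.083244 ÷ 15.999 = 0.0052031 mol
Divide by the smallest (0.0052031 mol): C 2.001, H 5.001, O 1.000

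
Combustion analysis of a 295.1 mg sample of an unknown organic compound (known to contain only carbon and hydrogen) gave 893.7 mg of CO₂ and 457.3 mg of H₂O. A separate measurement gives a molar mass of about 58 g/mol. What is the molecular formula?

C4H10

mol C = 0.8937 g CO₂ ÷ 44.009 g/mol = 0.020307 mol
mol H = 2 × 0.4573 g H₂O ÷ 18.015 g/mol = 0.050769 mol
Divide by the smallest (0.020307 mol): C 1.000, H 2.500
Multiplying each by 2 gives whole numbers: C 2.00, H 5.00
Empirical formula: C2H5
Empirical-formula mass = 29.06 g/mol; 58 ÷ 29.06 ≈ 2, so the molecular formula is C4H10.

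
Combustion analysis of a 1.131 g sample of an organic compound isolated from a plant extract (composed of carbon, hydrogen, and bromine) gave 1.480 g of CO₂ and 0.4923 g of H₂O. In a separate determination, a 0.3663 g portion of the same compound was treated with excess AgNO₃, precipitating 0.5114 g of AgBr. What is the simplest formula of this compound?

mol C = 1.480 g CO₂ ÷ 44.009 g/mol = 0.033629 mol
mol H = 2 × 0.4923 g H₂O ÷ 18.015 g/mol = 0.054654 mol
From the AgBr data: mol Br per gram of compound = (0.5114 ÷ 187.772) ÷ 0.3663 = 0.0074352 mol/g, so in the 1.131 g combustion sample mol Br = 0.0084092 mol
Divide by the smallest (0.0084092 mol): C 3.999, H 6.499, Br 1.000
Multiplying each by 2 gives whole numbers: C 8.00, H 13.00, Br 2.00

C8H13Br2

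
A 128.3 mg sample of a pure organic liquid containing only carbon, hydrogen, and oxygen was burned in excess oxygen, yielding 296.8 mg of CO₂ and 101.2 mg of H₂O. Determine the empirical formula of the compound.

mol C = 0.2968 g CO₂ ÷ 44.009 g/mol = 0.0067441 mol
mol H = 2 × 0.1012 g H₂O ÷ 18.015 g/mol = 0.011235 mol
mass O = 0.1283 − (0.081003 + 0.011325) = 0.035972 g → mol O = 0.035972 ÷ 15.999 = 0.0022484 mol
Divide by the smallest (0.0022484 mol): C 3.000, H 4.997, O 1.000

C3H5O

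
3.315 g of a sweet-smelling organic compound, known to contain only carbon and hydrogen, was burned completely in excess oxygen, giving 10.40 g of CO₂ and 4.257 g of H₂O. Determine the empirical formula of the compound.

mol C = 10.40 g CO₂ ÷ 44.009 g/mol = 0.23632 mol
mol H = 2 × 4.257 g H₂O ÷ 18.015 g/mol = 0.47261 mol
Divide by the smallest (0.23632 mol): C 1.000, H 2.000

CH2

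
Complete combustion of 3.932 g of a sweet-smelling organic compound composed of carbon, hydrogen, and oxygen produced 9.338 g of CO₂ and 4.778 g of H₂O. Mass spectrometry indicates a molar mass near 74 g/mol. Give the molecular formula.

mol C = 9.338 g CO₂ ÷ 44.009 g/mol = 0.21218 mol
mol H = 2 × 4.778 g H₂O ÷ 18.015 g/mol = 0.53045 mol
mass O = 3.932 − (2.5485 + 0.53469) = 0.84877 g → mol O = 0.84877 ÷ 15.999 = 0.053051 mol
Divide by the smallest (0.053051 mol): C 4.000, H 9.999, O 1.000
Empirical formula: C4H10O
Empirical-formula mass = 74.12 g/mol; 74 ÷ 74.12 ≈ 1, so the molecular formula is C4H10O.

C4H10O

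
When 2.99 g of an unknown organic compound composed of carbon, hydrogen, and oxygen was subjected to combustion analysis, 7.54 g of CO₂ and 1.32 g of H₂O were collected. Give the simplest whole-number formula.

C7H6O2

mol C = 7.54 g CO₂ ÷ 44.009 g/mol = 0.1713 mol
mol H = 2 × 1.32 g H₂O ÷ 18.015 g/mol = 0.1465 mol
mass O = 2.99 − (2.058 + 0.1477) = 0.7845 g → mol O = 0.7845 ÷ 15.999 = 0.04903 mol
Divide by the smallest (0.04903 mol): C 3.494, H 2.989, O 1.000
Multiplying each by 2 gives whole numbers: C 6.99, H 5.98, O 2.00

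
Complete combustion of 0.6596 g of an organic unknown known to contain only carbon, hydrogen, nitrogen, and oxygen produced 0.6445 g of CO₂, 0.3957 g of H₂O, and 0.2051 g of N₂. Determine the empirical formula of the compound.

CH3NO

mol C = 0.6445 g CO₂ ÷ 44.009 g/mol = 0.014645 mol
mol H = 2 × 0.3957 g H₂O ÷ 18.015 g/mol = 0.043930 mol
mol N = 2 × 0.2051 g N₂ ÷ 28.014 g/mol = 0.014643 mol
mass O = 0.6596 − (0.17590 + 0.044281 + 0.20510) = 0.23432 g → mol O = 0.23432 ÷ 15.999 = 0.014646 mol
Divide by the smallest (0.014643 mol): C 1.000, H 3.000, N 1.000, O 1.000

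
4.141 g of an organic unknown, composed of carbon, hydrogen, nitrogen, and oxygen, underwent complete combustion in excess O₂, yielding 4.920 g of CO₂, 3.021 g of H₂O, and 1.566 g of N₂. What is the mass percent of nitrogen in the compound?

mol C = 4.920 g CO₂ ÷ 44.009 g/mol = 0.11180 mol
mol H = 2 × 3.021 g H₂O ÷ 18.015 g/mol = 0.33539 mol
mol N = 2 × 1.566 g N₂ ÷ 28.014 g/mol = 0.11180 mol
mass O = 4.141 − (1.3428 + 0.33807 + 1.5660) = 0.89416 g → mol O = 0.89416 ÷ 15.999 = 0.055888 mol
mass % N = 1.5660 g ÷ 4.141 g × 100%

37.82%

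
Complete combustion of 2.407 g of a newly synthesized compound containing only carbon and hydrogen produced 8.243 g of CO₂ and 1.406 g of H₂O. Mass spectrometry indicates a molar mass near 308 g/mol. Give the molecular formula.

mol C = 8.243 g CO₂ ÷ 44.009 g/mol = 0.18730 mol
mol H = 2 × 1.406 g H₂O ÷ 18.015 g/mol = 0.15609 mol
Divide by the smallest (0.15609 mol): C 1.200, H 1.000
Multiplying each by 5 gives whole numbers: C 6.00, H 5.00
Empirical formula: C6H5
Empirical-formula mass = 77.11 g/mol; 308 ÷ 77.11 ≈ 4, so the molecular formula is C24H20.

C24H20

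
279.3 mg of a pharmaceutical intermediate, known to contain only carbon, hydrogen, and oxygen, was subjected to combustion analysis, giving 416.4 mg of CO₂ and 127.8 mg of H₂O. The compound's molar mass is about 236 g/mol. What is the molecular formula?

C8H12O8

mol C = 0.4164 g CO₂ ÷ 44.009 g/mol = 0.0094617 mol
mol H = 2 × 0.1278 g H₂O ÷ 18.015 g/mol = 0.014188 mol
mass O = 0.2793 − (0.11364 + 0.014302) = 0.15135 g → mol O = 0.15135 ÷ 15.999 = 0.0094602 mol
Divide by the smallest (0.0094602 mol): C 1.000, H 1.500, O 1.000
Multiplying each by 2 gives whole numbers: C 2.00, H 3.00, O 2.00
Empirical formula: C2H3O2
Empirical-formula mass = 59.04 g/mol; 236 ÷ 59.04 ≈ 4, so the molecular formula is C8H12O8.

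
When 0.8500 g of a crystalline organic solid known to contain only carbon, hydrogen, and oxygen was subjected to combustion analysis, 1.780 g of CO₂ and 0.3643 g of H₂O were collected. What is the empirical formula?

C2H2O

mol C = 1.780 g CO₂ ÷ 44.009 g/mol = 0.040446 mol
mol H = 2 × 0.3643 g H₂O ÷ 18.015 g/mol = 0.040444 mol
mass O = 0.8500 − (0.48580 + 0.040768) = 0.32343 g → mol O = 0.32343 ÷ 15.999 = 0.020216 mol
Divide by the smallest (0.020216 mol): C 2.001, H 2.001, O 1.000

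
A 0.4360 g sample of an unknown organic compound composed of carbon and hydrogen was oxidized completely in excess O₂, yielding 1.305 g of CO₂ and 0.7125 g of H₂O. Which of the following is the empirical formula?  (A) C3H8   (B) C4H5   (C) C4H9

mol C = 1.305 g CO₂ ÷ 44.009 g/mol = 0.029653 mol
mol H = 2 × 0.7125 g H₂O ÷ 18.015 g/mol = 0.079101 mol
Divide by the smallest (0.029653 mol): C 1.000, H 2.668
Multiplying each by 3 gives whole numbers: C 3.00, H 8.00

(A) C3H8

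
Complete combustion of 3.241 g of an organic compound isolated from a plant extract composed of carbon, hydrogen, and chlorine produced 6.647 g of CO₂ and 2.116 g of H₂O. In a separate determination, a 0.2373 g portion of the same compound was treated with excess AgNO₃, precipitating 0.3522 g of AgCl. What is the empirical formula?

C9H14Cl2

mol C = 6.647 g CO₂ ÷ 44.009 g/mol = 0.15104 mol
mol H = 2 × 2.116 g H₂O ÷ 18.015 g/mol = 0.23492 mol
From the AgCl data: mol Cl per gram of compound = (0.3522 ÷ 143.318) ÷ 0.2373 = 0.010356 mol/g, so in the 3.241 g combustion sample mol Cl = 0.033564 mol
Divide by the smallest (0.033564 mol): C 4.500, H 6.999, Cl 1.000
Multiplying each by 2 gives whole numbers: C 9.00, H 14.00, Cl 2.00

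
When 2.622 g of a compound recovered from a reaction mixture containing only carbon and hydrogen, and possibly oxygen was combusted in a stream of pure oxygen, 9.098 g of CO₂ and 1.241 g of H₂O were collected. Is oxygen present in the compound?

no

mol C = 9.098 g CO₂ ÷ 44.009 g/mol = 0.20673 mol
mol H = 2 × 1.241 g H₂O ÷ 18.015 g/mol = 0.13777 mol
C and H together account for 2.6219 g — essentially the entire 2.622 g sample — so the compound contains no oxygen.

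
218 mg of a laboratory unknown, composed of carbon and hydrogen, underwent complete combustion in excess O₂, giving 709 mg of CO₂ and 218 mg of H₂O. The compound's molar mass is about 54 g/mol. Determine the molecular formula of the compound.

C4H6

mol C = 0.709 g CO₂ ÷ 44.009 g/mol = 0.01611 mol
mol H = 2 × 0.218 g H₂O ÷ 18.015 g/mol = 0.02420 mol
Divide by the smallest (0.01611 mol): C 1.000, H 1.502
Multiplying each by 2 gives whole numbers: C 2.00, H 3.00
Empirical formula: C2H3
Empirical-formula mass = 27.05 g/mol; 54 ÷ 27.05 ≈ 2, so the molecular formula is C4H6.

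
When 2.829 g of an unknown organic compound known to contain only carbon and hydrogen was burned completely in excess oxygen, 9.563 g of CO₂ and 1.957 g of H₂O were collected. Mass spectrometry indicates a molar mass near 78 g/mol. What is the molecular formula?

C6H6

mol C = 9.563 g CO₂ ÷ 44.009 g/mol = 0.21730 mol
mol H = 2 × 1.957 g H₂O ÷ 18.015 g/mol = 0.21726 mol
Divide by the smallest (0.21726 mol): C 1.000, H 1.000
Empirical formula: CH
Empirical-formula mass = 13.02 g/mol; 78 ÷ 13.02 ≈ 6, so the molecular formula is C6H6.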